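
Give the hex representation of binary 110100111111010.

Group into 4-bit nibbles from right:
  0110 = 6
  1001 = 9
  1111 = F
  1010 = A
Result: 69FA



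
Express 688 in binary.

Using repeated division by 2:
688 ÷ 2 = 344 remainder 0
344 ÷ 2 = 172 remainder 0
172 ÷ 2 = 86 remainder 0
86 ÷ 2 = 43 remainder 0
43 ÷ 2 = 21 remainder 1
21 ÷ 2 = 10 remainder 1
10 ÷ 2 = 5 remainder 0
5 ÷ 2 = 2 remainder 1
2 ÷ 2 = 1 remainder 0
1 ÷ 2 = 0 remainder 1
Reading remainders bottom to top: 1010110000



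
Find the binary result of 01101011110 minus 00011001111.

Method 1 - Direct subtraction (column by column from the right: bit − bit − borrow-in; if negative, add 2 and borrow 1 from the next column):
borrow: 00100011110
        01101011110
-       00011001111
-------------------
        01010001111

Method 2 - Add two's complement:
Two's complement of 00011001111: invert → 11100110000, add 1 → 11100110001
  01101011110
+ 11100110001
-------------
 101010001111  (end carry out of the top bit = 1)
Discarding the end carry: 01010001111
Decimal check:
  01101011110 = 512 + 256 + 64 + 16 + 8 + 4 + 2 = 862
  00011001111 = 128 + 64 + 8 + 4 + 2 + 1 = 207
  862 - 207 = 655, and 01010001111 = 512 + 128 + 8 + 4 + 2 + 1 = 655 ✓



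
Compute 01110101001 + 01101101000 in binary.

Add column by column from the right: bit + bit + carry-in; write the sum mod 2, carry 1 when the sum is 2 or 3.
carry:  11111010000
        01110101001
+       01101101000
-------------------
       011100010001
(the carry out of the leftmost column, 0, becomes the leading bit)
Decimal check:
  01110101001 = 512 + 256 + 128 + 32 + 8 + 1 = 937
  01101101000 = 512 + 256 + 64 + 32 + 8 = 872
  937 + 872 = 1809, and 011100010001 = 1024 + 512 + 256 + 16 + 1 = 1809 ✓



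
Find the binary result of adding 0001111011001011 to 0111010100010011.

Add column by column from the right: bit + bit + carry-in; write the sum mod 2, carry 1 when the sum is 2 or 3.
carry:  1111100000000110
        0001111011001011
+       0111010100010011
------------------------
       01001001111011110
(the carry out of the leftmost column, 0, becomes the leading bit)
Decimal check:
  0001111011001011 = 4096 + 2048 + 1024 + 512 + 128 + 64 + 8 + 2 + 1 = 7883
  0111010100010011 = 16384 + 8192 + 4096 + 1024 + 256 + 16 + 2 + 1 = 29971
  7883 + 29971 = 37854, and 01001001111011110 = 32768 + 4096 + 512 + 256 + 128 + 64 + 16 + 8 + 4 + 2 = 37854 ✓



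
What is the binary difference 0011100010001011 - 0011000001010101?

Method 1 - Direct subtraction (column by column from the right: bit − bit − borrow-in; if negative, add 2 and borrow 1 from the next column):
borrow: 0000000011101000
        0011100010001011
-       0011000001010101
------------------------
        0000100000110110

Method 2 - Add two's complement:
Two's complement of 0011000001010101: invert → 1100111110101010, add 1 → 1100111110101011
  0011100010001011
+ 1100111110101011
------------------
 10000100000110110  (end carry out of the top bit = 1)
Discarding the end carry: 0000100000110110
Decimal check:
  0011100010001011 = 8192 + 4096 + 2048 + 128 + 8 + 2 + 1 = 14475
  0011000001010101 = 8192 + 4096 + 64 + 16 + 4 + 1 = 12373
  14475 - 12373 = 2102, and 0000100000110110 = 2048 + 32 + 16 + 4 + 2 = 2102 ✓



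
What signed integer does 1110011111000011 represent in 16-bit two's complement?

Binary: 1110011111000011
Sign bit: 1 (negative)
Invert: 0001100000111100
Add 1:  0001100000111101
Magnitude: 0001100000111101 = 4096 + 2048 + 32 + 16 + 8 + 4 + 1 = 6205
Value: -6205



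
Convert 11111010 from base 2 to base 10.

Sum of powers of 2 for each 1-bit:
2^1 + 2^3 + 2^4 + 2^5 + 2^6 + 2^7
= 2 + 8 + 16 + 32 + 64 + 128
= 250



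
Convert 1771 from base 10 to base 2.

Using repeated division by 2:
1771 ÷ 2 = 885 remainder 1
885 ÷ 2 = 442 remainder 1
442 ÷ 2 = 221 remainder 0
221 ÷ 2 = 110 remainder 1
110 ÷ 2 = 55 remainder 0
55 ÷ 2 = 27 remainder 1
27 ÷ 2 = 13 remainder 1
13 ÷ 2 = 6 remainder 1
6 ÷ 2 = 3 remainder 0
3 ÷ 2 = 1 remainder 1
1 ÷ 2 = 0 remainder 1
Reading remainders bottom to top: 11011101011



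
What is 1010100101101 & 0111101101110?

AND: 1 only when both bits are 1
  1010100101101
& 0111101101110
---------------
  0010100101100
Decimal: 5421 & 3950 = 1324



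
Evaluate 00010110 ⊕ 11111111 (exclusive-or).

XOR: 1 when bits differ
  00010110
^ 11111111
----------
  11101001
Decimal: 22 ^ 255 = 233



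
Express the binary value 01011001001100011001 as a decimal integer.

Sum of powers of 2 for each 1-bit:
2^0 + 2^3 + 2^4 + 2^8 + 2^9 + 2^12 + 2^15 + 2^16 + 2^18
= 1 + 8 + 16 + 256 + 512 + 4096 + 32768 + 65536 + 262144
= 365337



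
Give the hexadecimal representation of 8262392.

Using repeated division by 16 (digits 10–15 are A–F):
8262392 ÷ 16 = 516399 remainder 8
516399 ÷ 16 = 32274 remainder 15 (F)
32274 ÷ 16 = 2017 remainder 2
2017 ÷ 16 = 126 remainder 1
126 ÷ 16 = 7 remainder 14 (E)
7 ÷ 16 = 0 remainder 7
Reading remainders bottom to top: 7E12F8



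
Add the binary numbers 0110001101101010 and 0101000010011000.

Add column by column from the right: bit + bit + carry-in; write the sum mod 2, carry 1 when the sum is 2 or 3.
carry:  1000011111110000
        0110001101101010
+       0101000010011000
------------------------
       01011010000000010
(the carry out of the leftmost column, 0, becomes the leading bit)
Decimal check:
  0110001101101010 = 16384 + 8192 + 512 + 256 + 64 + 32 + 8 + 2 = 25450
  0101000010011000 = 16384 + 4096 + 128 + 16 + 8 = 20632
  25450 + 20632 = 46082, and 01011010000000010 = 32768 + 8192 + 4096 + 1024 + 2 = 46082 ✓



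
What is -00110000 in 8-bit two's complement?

Original: 00110000
Step 1 - Invert all bits: 11001111
Step 2 - Add 1: 11010000
Verification: 00110000 + 11010000 = 100000000; discarding the end carry (carry out of the top bit) leaves the 8-bit value 00000000, as required for x + (-x)



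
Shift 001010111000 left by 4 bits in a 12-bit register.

Original: 001010111000 (decimal 696)
Shift left by 4 positions
Append 4 zeros on the right and drop the 4 high bits that overflow the 12-bit width
Result: 101110000000 (decimal 2944)
Equivalent: 696 << 4 = 696 × 2^4 = 11136, truncated to 12 bits = 2944



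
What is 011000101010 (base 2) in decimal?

Sum of powers of 2 for each 1-bit:
2^1 + 2^3 + 2^5 + 2^9 + 2^10
= 2 + 8 + 32 + 512 + 1024
= 1578



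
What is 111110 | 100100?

OR: 1 when either bit is 1
  111110
| 100100
--------
  111110
Decimal: 62 | 36 = 62



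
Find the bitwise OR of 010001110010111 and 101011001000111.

OR: 1 when either bit is 1
  010001110010111
| 101011001000111
-----------------
  111011111010111
Decimal: 9111 | 22087 = 30679



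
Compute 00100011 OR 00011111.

OR: 1 when either bit is 1
  00100011
| 00011111
----------
  00111111
Decimal: 35 | 31 = 63



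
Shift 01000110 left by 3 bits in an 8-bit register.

Original: 01000110 (decimal 70)
Shift left by 3 positions
Append 3 zeros on the right and drop the 3 high bits that overflow the 8-bit width
Result: 00110000 (decimal 48)
Equivalent: 70 << 3 = 70 × 2^3 = 560, truncated to 8 bits = 48



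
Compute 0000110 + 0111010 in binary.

Add column by column from the right: bit + bit + carry-in; write the sum mod 2, carry 1 when the sum is 2 or 3.
carry:  1111100
        0000110
+       0111010
---------------
       01000000
(the carry out of the leftmost column, 0, becomes the leading bit)
Decimal check:
  0000110 = 4 + 2 = 6
  0111010 = 32 + 16 + 8 + 2 = 58
  6 + 58 = 64, and 01000000 = 64 ✓



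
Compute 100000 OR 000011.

OR: 1 when either bit is 1
  100000
| 000011
--------
  100011
Decimal: 32 | 3 = 35



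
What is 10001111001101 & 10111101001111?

AND: 1 only when both bits are 1
  10001111001101
& 10111101001111
----------------
  10001101001101
Decimal: 9165 & 12111 = 9037



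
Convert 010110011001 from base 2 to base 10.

Sum of powers of 2 for each 1-bit:
2^0 + 2^3 + 2^4 + 2^7 + 2^8 + 2^10
= 1 + 8 + 16 + 128 + 256 + 1024
= 1433



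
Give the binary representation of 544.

Using repeated division by 2:
544 ÷ 2 = 272 remainder 0
272 ÷ 2 = 136 remainder 0
136 ÷ 2 = 68 remainder 0
68 ÷ 2 = 34 remainder 0
34 ÷ 2 = 17 remainder 0
17 ÷ 2 = 8 remainder 1
8 ÷ 2 = 4 remainder 0
4 ÷ 2 = 2 remainder 0
2 ÷ 2 = 1 remainder 0
1 ÷ 2 = 0 remainder 1
Reading remainders bottom to top: 1000100000



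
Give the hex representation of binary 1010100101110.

Group into 4-bit nibbles from right:
  0001 = 1
  0101 = 5
  0010 = 2
  1110 = E
Result: 152E



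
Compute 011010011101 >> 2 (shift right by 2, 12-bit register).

Original: 011010011101 (decimal 1693)
Shift right by 2 positions
Drop the 2 low bits; fill with zeros on the left
Result: 000110100111 (decimal 423)
Equivalent: 1693 >> 2 = 1693 ÷ 2^2 = 423



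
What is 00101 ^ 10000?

XOR: 1 when bits differ
  00101
^ 10000
-------
  10101
Decimal: 5 ^ 16 = 21



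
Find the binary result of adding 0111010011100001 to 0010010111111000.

Add column by column from the right: bit + bit + carry-in; write the sum mod 2, carry 1 when the sum is 2 or 3.
carry:  1100101111000000
        0111010011100001
+       0010010111111000
------------------------
       01001101011011001
(the carry out of the leftmost column, 0, becomes the leading bit)
Decimal check:
  0111010011100001 = 16384 + 8192 + 4096 + 1024 + 128 + 64 + 32 + 1 = 29921
  0010010111111000 = 8192 + 1024 + 256 + 128 + 64 + 32 + 16 + 8 = 9720
  29921 + 9720 = 39641, and 01001101011011001 = 32768 + 4096 + 2048 + 512 + 128 + 64 + 16 + 8 + 1 = 39641 ✓



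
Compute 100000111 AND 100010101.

AND: 1 only when both bits are 1
  100000111
& 100010101
-----------
  100000101
Decimal: 263 & 277 = 261



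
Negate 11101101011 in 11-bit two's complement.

Original (sign bit 1, negative): 11101101011
Step 1 - Invert all bits: 00010010100
Step 2 - Add 1: 00010010101
Verification: 11101101011 + 00010010101 = 100000000000; discarding the end carry (carry out of the top bit) leaves the 11-bit value 00000000000, as required for x + (-x)



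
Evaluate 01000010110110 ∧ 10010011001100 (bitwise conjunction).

AND: 1 only when both bits are 1
  01000010110110
& 10010011001100
----------------
  00000010000100
Decimal: 4278 & 9420 = 132



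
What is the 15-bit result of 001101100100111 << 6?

Original: 001101100100111 (decimal 6951)
Shift left by 6 positions
Append 6 zeros on the right and drop the 6 high bits that overflow the 15-bit width
Result: 100100111000000 (decimal 18880)
Equivalent: 6951 << 6 = 6951 × 2^6 = 444864, truncated to 15 bits = 18880



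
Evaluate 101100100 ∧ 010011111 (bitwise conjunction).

AND: 1 only when both bits are 1
  101100100
& 010011111
-----------
  000000100
Decimal: 356 & 159 = 4



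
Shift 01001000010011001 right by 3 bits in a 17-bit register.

Original: 01001000010011001 (decimal 37017)
Shift right by 3 positions
Drop the 3 low bits; fill with zeros on the left
Result: 00001001000010011 (decimal 4627)
Equivalent: 37017 >> 3 = 37017 ÷ 2^3 = 4627



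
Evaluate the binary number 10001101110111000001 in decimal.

Sum of powers of 2 for each 1-bit:
2^0 + 2^6 + 2^7 + 2^8 + 2^10 + 2^11 + 2^12 + 2^14 + 2^15 + 2^19
= 1 + 64 + 128 + 256 + 1024 + 2048 + 4096 + 16384 + 32768 + 524288
= 581057



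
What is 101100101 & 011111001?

AND: 1 only when both bits are 1
  101100101
& 011111001
-----------
  001100001
Decimal: 357 & 249 = 97



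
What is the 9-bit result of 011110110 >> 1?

Original: 011110110 (decimal 246)
Shift right by 1 position
Drop the 1 low bit; fill with zero on the left
Result: 001111011 (decimal 123)
Equivalent: 246 >> 1 = 246 ÷ 2^1 = 123



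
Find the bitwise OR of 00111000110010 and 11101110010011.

OR: 1 when either bit is 1
  00111000110010
| 11101110010011
----------------
  11111110110011
Decimal: 3634 | 15251 = 16307



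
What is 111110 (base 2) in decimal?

Sum of powers of 2 for each 1-bit:
2^1 + 2^2 + 2^3 + 2^4 + 2^5
= 2 + 4 + 8 + 16 + 32
= 62



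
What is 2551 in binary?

Using repeated division by 2:
2551 ÷ 2 = 1275 remainder 1
1275 ÷ 2 = 637 remainder 1
637 ÷ 2 = 318 remainder 1
318 ÷ 2 = 159 remainder 0
159 ÷ 2 = 79 remainder 1
79 ÷ 2 = 39 remainder 1
39 ÷ 2 = 19 remainder 1
19 ÷ 2 = 9 remainder 1
9 ÷ 2 = 4 remainder 1
4 ÷ 2 = 2 remainder 0
2 ÷ 2 = 1 remainder 0
1 ÷ 2 = 0 remainder 1
Reading remainders bottom to top: 100111110111



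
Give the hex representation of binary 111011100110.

Group into 4-bit nibbles from right:
  1110 = E
  1110 = E
  0110 = 6
Result: EE6



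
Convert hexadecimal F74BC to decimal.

Expand by place value (powers of 16):
Digit values: F = 15, B = 11, C = 12
F74BC = 15 × 16^4 + 7 × 16^3 + 4 × 16^2 + 11 × 16^1 + 12 × 16^0
= 15 × 65536 + 7 × 4096 + 4 × 256 + 11 × 16 + 12 × 1
= 983040 + 28672 + 1024 + 176 + 12
= 1012924



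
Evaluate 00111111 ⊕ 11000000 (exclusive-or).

XOR: 1 when bits differ
  00111111
^ 11000000
----------
  11111111
Decimal: 63 ^ 192 = 255



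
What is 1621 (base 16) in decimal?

Expand by place value (powers of 16):
1621 = 1 × 16^3 + 6 × 16^2 + 2 × 16^1 + 1 × 16^0
= 1 × 4096 + 6 × 256 + 2 × 16 + 1 × 1
= 4096 + 1536 + 32 + 1
= 5665



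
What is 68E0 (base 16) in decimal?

Expand by place value (powers of 16):
Digit values: E = 14
68E0 = 6 × 16^3 + 8 × 16^2 + 14 × 16^1 + 0 × 16^0
= 6 × 4096 + 8 × 256 + 14 × 16 + 0 × 1
= 24576 + 2048 + 224 + 0
= 26848



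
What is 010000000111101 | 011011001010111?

OR: 1 when either bit is 1
  010000000111101
| 011011001010111
-----------------
  011011001111111
Decimal: 8253 | 13911 = 13951



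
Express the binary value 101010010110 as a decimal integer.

Sum of powers of 2 for each 1-bit:
2^1 + 2^2 + 2^4 + 2^7 + 2^9 + 2^11
= 2 + 4 + 16 + 128 + 512 + 2048
= 2710



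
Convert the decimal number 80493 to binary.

Using repeated division by 2:
80493 ÷ 2 = 40246 remainder 1
40246 ÷ 2 = 20123 remainder 0
20123 ÷ 2 = 10061 remainder 1
10061 ÷ 2 = 5030 remainder 1
5030 ÷ 2 = 2515 remainder 0
2515 ÷ 2 = 1257 remainder 1
1257 ÷ 2 = 628 remainder 1
628 ÷ 2 = 314 remainder 0
314 ÷ 2 = 157 remainder 0
157 ÷ 2 = 78 remainder 1
78 ÷ 2 = 39 remainder 0
39 ÷ 2 = 19 remainder 1
19 ÷ 2 = 9 remainder 1
9 ÷ 2 = 4 remainder 1
4 ÷ 2 = 2 remainder 0
2 ÷ 2 = 1 remainder 0
1 ÷ 2 = 0 remainder 1
Reading remainders bottom to top: 10011101001101101



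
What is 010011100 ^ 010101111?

XOR: 1 when bits differ
  010011100
^ 010101111
-----------
  000110011
Decimal: 156 ^ 175 = 51



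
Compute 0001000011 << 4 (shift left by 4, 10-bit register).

Original: 0001000011 (decimal 67)
Shift left by 4 positions
Append 4 zeros on the right and drop the 4 high bits that overflow the 10-bit width
Result: 0000110000 (decimal 48)
Equivalent: 67 << 4 = 67 × 2^4 = 1072, truncated to 10 bits = 48



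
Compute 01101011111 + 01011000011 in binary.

Add column by column from the right: bit + bit + carry-in; write the sum mod 2, carry 1 when the sum is 2 or 3.
carry:  11110111110
        01101011111
+       01011000011
-------------------
       011000100010
(the carry out of the leftmost column, 0, becomes the leading bit)
Decimal check:
  01101011111 = 512 + 256 + 64 + 16 + 8 + 4 + 2 + 1 = 863
  01011000011 = 512 + 128 + 64 + 2 + 1 = 707
  863 + 707 = 1570, and 011000100010 = 1024 + 512 + 32 + 2 = 1570 ✓



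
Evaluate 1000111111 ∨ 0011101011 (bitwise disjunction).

OR: 1 when either bit is 1
  1000111111
| 0011101011
------------
  1011111111
Decimal: 575 | 235 = 767



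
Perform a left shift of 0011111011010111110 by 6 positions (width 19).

Original: 0011111011010111110 (decimal 128702)
Shift left by 6 positions
Append 6 zeros on the right and drop the 6 high bits that overflow the 19-bit width
Result: 1011010111110000000 (decimal 372608)
Equivalent: 128702 << 6 = 128702 × 2^6 = 8236928, truncated to 19 bits = 372608



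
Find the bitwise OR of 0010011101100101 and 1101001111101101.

OR: 1 when either bit is 1
  0010011101100101
| 1101001111101101
------------------
  1111011111101101
Decimal: 10085 | 54253 = 63469



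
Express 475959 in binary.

Using repeated division by 2:
475959 ÷ 2 = 237979 remainder 1
237979 ÷ 2 = 118989 remainder 1
118989 ÷ 2 = 59494 remainder 1
59494 ÷ 2 = 29747 remainder 0
29747 ÷ 2 = 14873 remainder 1
14873 ÷ 2 = 7436 remainder 1
7436 ÷ 2 = 3718 remainder 0
3718 ÷ 2 = 1859 remainder 0
1859 ÷ 2 = 929 remainder 1
929 ÷ 2 = 464 remainder 1
464 ÷ 2 = 232 remainder 0
232 ÷ 2 = 116 remainder 0
116 ÷ 2 = 58 remainder 0
58 ÷ 2 = 29 remainder 0
29 ÷ 2 = 14 remainder 1
14 ÷ 2 = 7 remainder 0
7 ÷ 2 = 3 remainder 1
3 ÷ 2 = 1 remainder 1
1 ÷ 2 = 0 remainder 1
Reading remainders bottom to top: 1110100001100110111



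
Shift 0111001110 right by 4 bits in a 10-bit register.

Original: 0111001110 (decimal 462)
Shift right by 4 positions
Drop the 4 low bits; fill with zeros on the left
Result: 0000011100 (decimal 28)
Equivalent: 462 >> 4 = 462 ÷ 2^4 = 28



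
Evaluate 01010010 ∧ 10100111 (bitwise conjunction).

AND: 1 only when both bits are 1
  01010010
& 10100111
----------
  00000010
Decimal: 82 & 167 = 2



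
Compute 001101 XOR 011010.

XOR: 1 when bits differ
  001101
^ 011010
--------
  010111
Decimal: 13 ^ 26 = 23



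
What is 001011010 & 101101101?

AND: 1 only when both bits are 1
  001011010
& 101101101
-----------
  001001000
Decimal: 90 & 365 = 72



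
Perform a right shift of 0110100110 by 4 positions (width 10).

Original: 0110100110 (decimal 422)
Shift right by 4 positions
Drop the 4 low bits; fill with zeros on the left
Result: 0000011010 (decimal 26)
Equivalent: 422 >> 4 = 422 ÷ 2^4 = 26



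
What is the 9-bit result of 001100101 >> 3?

Original: 001100101 (decimal 101)
Shift right by 3 positions
Drop the 3 low bits; fill with zeros on the left
Result: 000001100 (decimal 12)
Equivalent: 101 >> 3 = 101 ÷ 2^3 = 12



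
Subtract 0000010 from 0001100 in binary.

Method 1 - Direct subtraction (column by column from the right: bit − bit − borrow-in; if negative, add 2 and borrow 1 from the next column):
borrow: 0000100
        0001100
-       0000010
---------------
        0001010

Method 2 - Add two's complement:
Two's complement of 0000010: invert → 1111101, add 1 → 1111110
  0001100
+ 1111110
---------
 10001010  (end carry out of the top bit = 1)
Discarding the end carry: 0001010
Decimal check:
  0001100 = 8 + 4 = 12
  0000010 = 2
  12 - 2 = 10, and 0001010 = 8 + 2 = 10 ✓



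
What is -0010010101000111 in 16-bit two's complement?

Original: 0010010101000111
Step 1 - Invert all bits: 1101101010111000
Step 2 - Add 1: 1101101010111001
Verification: 0010010101000111 + 1101101010111001 = 10000000000000000; discarding the end carry (carry out of the top bit) leaves the 16-bit value 0000000000000000, as required for x + (-x)



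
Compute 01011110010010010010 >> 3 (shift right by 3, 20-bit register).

Original: 01011110010010010010 (decimal 386194)
Shift right by 3 positions
Drop the 3 low bits; fill with zeros on the left
Result: 00001011110010010010 (decimal 48274)
Equivalent: 386194 >> 3 = 386194 ÷ 2^3 = 48274



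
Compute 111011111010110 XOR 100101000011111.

XOR: 1 when bits differ
  111011111010110
^ 100101000011111
-----------------
  011110111001001
Decimal: 30678 ^ 18975 = 15817



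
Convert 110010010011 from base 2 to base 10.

Sum of powers of 2 for each 1-bit:
2^0 + 2^1 + 2^4 + 2^7 + 2^10 + 2^11
= 1 + 2 + 16 + 128 + 1024 + 2048
= 3219



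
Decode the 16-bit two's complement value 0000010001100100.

Binary: 0000010001100100
Sign bit: 0 (non-negative)
Read directly as an unsigned value:
0000010001100100 = 1024 + 64 + 32 + 4 = 1124
Value: 1124



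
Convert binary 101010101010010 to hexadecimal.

Group into 4-bit nibbles from right:
  0101 = 5
  0101 = 5
  0101 = 5
  0010 = 2
Result: 5552



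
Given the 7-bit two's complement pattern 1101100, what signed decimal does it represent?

Binary: 1101100
Sign bit: 1 (negative)
Invert: 0010011
Add 1:  0010100
Magnitude: 0010100 = 16 + 4 = 20
Value: -20



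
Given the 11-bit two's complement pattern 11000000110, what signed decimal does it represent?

Binary: 11000000110
Sign bit: 1 (negative)
Invert: 00111111001
Add 1:  00111111010
Magnitude: 00111111010 = 256 + 128 + 64 + 32 + 16 + 8 + 2 = 506
Value: -506



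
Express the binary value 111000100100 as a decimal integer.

Sum of powers of 2 for each 1-bit:
2^2 + 2^5 + 2^9 + 2^10 + 2^11
= 4 + 32 + 512 + 1024 + 2048
= 3620



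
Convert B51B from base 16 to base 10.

Expand by place value (powers of 16):
Digit values: B = 11
B51B = 11 × 16^3 + 5 × 16^2 + 1 × 16^1 + 11 × 16^0
= 11 × 4096 + 5 × 256 + 1 × 16 + 11 × 1
= 45056 + 1280 + 16 + 11
= 46363



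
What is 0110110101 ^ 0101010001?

XOR: 1 when bits differ
  0110110101
^ 0101010001
------------
  0011100100
Decimal: 437 ^ 337 = 228



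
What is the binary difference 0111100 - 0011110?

Method 1 - Direct subtraction (column by column from the right: bit − bit − borrow-in; if negative, add 2 and borrow 1 from the next column):
borrow: 0111100
        0111100
-       0011110
---------------
        0011110

Method 2 - Add two's complement:
Two's complement of 0011110: invert → 1100001, add 1 → 1100010
  0111100
+ 1100010
---------
 10011110  (end carry out of the top bit = 1)
Discarding the end carry: 0011110
Decimal check:
  0111100 = 32 + 16 + 8 + 4 = 60
  0011110 = 16 + 8 + 4 + 2 = 30
  60 - 30 = 30, and 0011110 = 16 + 8 + 4 + 2 = 30 ✓



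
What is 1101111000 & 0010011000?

AND: 1 only when both bits are 1
  1101111000
& 0010011000
------------
  0000011000
Decimal: 888 & 152 = 24



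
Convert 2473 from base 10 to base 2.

Using repeated division by 2:
2473 ÷ 2 = 1236 remainder 1
1236 ÷ 2 = 618 remainder 0
618 ÷ 2 = 309 remainder 0
309 ÷ 2 = 154 remainder 1
154 ÷ 2 = 77 remainder 0
77 ÷ 2 = 38 remainder 1
38 ÷ 2 = 19 remainder 0
19 ÷ 2 = 9 remainder 1
9 ÷ 2 = 4 remainder 1
4 ÷ 2 = 2 remainder 0
2 ÷ 2 = 1 remainder 0
1 ÷ 2 = 0 remainder 1
Reading remainders bottom to top: 100110101001



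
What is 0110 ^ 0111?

XOR: 1 when bits differ
  0110
^ 0111
------
  0001
Decimal: 6 ^ 7 = 1



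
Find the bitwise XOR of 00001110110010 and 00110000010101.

XOR: 1 when bits differ
  00001110110010
^ 00110000010101
----------------
  00111110100111
Decimal: 946 ^ 3093 = 4007



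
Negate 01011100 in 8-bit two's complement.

Original: 01011100
Step 1 - Invert all bits: 10100011
Step 2 - Add 1: 10100100
Verification: 01011100 + 10100100 = 100000000; discarding the end carry (carry out of the top bit) leaves the 8-bit value 00000000, as required for x + (-x)



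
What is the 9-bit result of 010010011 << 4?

Original: 010010011 (decimal 147)
Shift left by 4 positions
Append 4 zeros on the right and drop the 4 high bits that overflow the 9-bit width
Result: 100110000 (decimal 304)
Equivalent: 147 << 4 = 147 × 2^4 = 2352, truncated to 9 bits = 304



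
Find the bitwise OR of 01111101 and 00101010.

OR: 1 when either bit is 1
  01111101
| 00101010
----------
  01111111
Decimal: 125 | 42 = 127



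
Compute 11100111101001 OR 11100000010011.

OR: 1 when either bit is 1
  11100111101001
| 11100000010011
----------------
  11100111111011
Decimal: 14825 | 14355 = 14843



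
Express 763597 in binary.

Using repeated division by 2:
763597 ÷ 2 = 381798 remainder 1
381798 ÷ 2 = 190899 remainder 0
190899 ÷ 2 = 95449 remainder 1
95449 ÷ 2 = 47724 remainder 1
47724 ÷ 2 = 23862 remainder 0
23862 ÷ 2 = 11931 remainder 0
11931 ÷ 2 = 5965 remainder 1
5965 ÷ 2 = 2982 remainder 1
2982 ÷ 2 = 1491 remainder 0
1491 ÷ 2 = 745 remainder 1
745 ÷ 2 = 372 remainder 1
372 ÷ 2 = 186 remainder 0
186 ÷ 2 = 93 remainder 0
93 ÷ 2 = 46 remainder 1
46 ÷ 2 = 23 remainder 0
23 ÷ 2 = 11 remainder 1
11 ÷ 2 = 5 remainder 1
5 ÷ 2 = 2 remainder 1
2 ÷ 2 = 1 remainder 0
1 ÷ 2 = 0 remainder 1
Reading remainders bottom to top: 10111010011011001101



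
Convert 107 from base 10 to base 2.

Using repeated division by 2:
107 ÷ 2 = 53 remainder 1
53 ÷ 2 = 26 remainder 1
26 ÷ 2 = 13 remainder 0
13 ÷ 2 = 6 remainder 1
6 ÷ 2 = 3 remainder 0
3 ÷ 2 = 1 remainder 1
1 ÷ 2 = 0 remainder 1
Reading remainders bottom to top: 1101011



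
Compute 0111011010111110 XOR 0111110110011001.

XOR: 1 when bits differ
  0111011010111110
^ 0111110110011001
------------------
  0000101100100111
Decimal: 30398 ^ 32153 = 2855



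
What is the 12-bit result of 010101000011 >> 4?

Original: 010101000011 (decimal 1347)
Shift right by 4 positions
Drop the 4 low bits; fill with zeros on the left
Result: 000001010100 (decimal 84)
Equivalent: 1347 >> 4 = 1347 ÷ 2^4 = 84



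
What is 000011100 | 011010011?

OR: 1 when either bit is 1
  000011100
| 011010011
-----------
  011011111
Decimal: 28 | 211 = 223



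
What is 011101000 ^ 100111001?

XOR: 1 when bits differ
  011101000
^ 100111001
-----------
  111010001
Decimal: 232 ^ 313 = 465



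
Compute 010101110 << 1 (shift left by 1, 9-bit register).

Original: 010101110 (decimal 174)
Shift left by 1 position
Append 1 zero on the right
Result: 101011100 (decimal 348)
Equivalent: 174 << 1 = 174 × 2^1 = 348



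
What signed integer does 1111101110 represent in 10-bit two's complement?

Binary: 1111101110
Sign bit: 1 (negative)
Invert: 0000010001
Add 1:  0000010010
Magnitude: 0000010010 = 16 + 2 = 18
Value: -18



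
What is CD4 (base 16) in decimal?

Expand by place value (powers of 16):
Digit values: C = 12, D = 13
CD4 = 12 × 16^2 + 13 × 16^1 + 4 × 16^0
= 12 × 256 + 13 × 16 + 4 × 1
= 3072 + 208 + 4
= 3284



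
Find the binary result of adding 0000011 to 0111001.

Add column by column from the right: bit + bit + carry-in; write the sum mod 2, carry 1 when the sum is 2 or 3.
carry:  0000110
        0000011
+       0111001
---------------
       00111100
(the carry out of the leftmost column, 0, becomes the leading bit)
Decimal check:
  0000011 = 2 + 1 = 3
  0111001 = 32 + 16 + 8 + 1 = 57
  3 + 57 = 60, and 00111100 = 32 + 16 + 8 + 4 = 60 ✓



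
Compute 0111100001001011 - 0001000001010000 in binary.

Method 1 - Direct subtraction (column by column from the right: bit − bit − borrow-in; if negative, add 2 and borrow 1 from the next column):
borrow: 0000111111100000
        0111100001001011
-       0001000001010000
------------------------
        0110011111111011

Method 2 - Add two's complement:
Two's complement of 0001000001010000: invert → 1110111110101111, add 1 → 1110111110110000
  0111100001001011
+ 1110111110110000
------------------
 10110011111111011  (end carry out of the top bit = 1)
Discarding the end carry: 0110011111111011
Decimal check:
  0111100001001011 = 16384 + 8192 + 4096 + 2048 + 64 + 8 + 2 + 1 = 30795
  0001000001010000 = 4096 + 64 + 16 = 4176
  30795 - 4176 = 26619, and 0110011111111011 = 16384 + 8192 + 1024 + 512 + 256 + 128 + 64 + 32 + 16 + 8 + 2 + 1 = 26619 ✓



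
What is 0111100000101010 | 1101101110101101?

OR: 1 when either bit is 1
  0111100000101010
| 1101101110101101
------------------
  1111101110101111
Decimal: 30762 | 56237 = 64431



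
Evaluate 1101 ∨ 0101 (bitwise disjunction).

OR: 1 when either bit is 1
  1101
| 0101
------
  1101
Decimal: 13 | 5 = 13



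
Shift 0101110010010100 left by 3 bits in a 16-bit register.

Original: 0101110010010100 (decimal 23700)
Shift left by 3 positions
Append 3 zeros on the right and drop the 3 high bits that overflow the 16-bit width
Result: 1110010010100000 (decimal 58528)
Equivalent: 23700 << 3 = 23700 × 2^3 = 189600, truncated to 16 bits = 58528



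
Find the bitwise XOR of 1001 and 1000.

XOR: 1 when bits differ
  1001
^ 1000
------
  0001
Decimal: 9 ^ 8 = 1



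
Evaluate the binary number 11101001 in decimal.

Sum of powers of 2 for each 1-bit:
2^0 + 2^3 + 2^5 + 2^6 + 2^7
= 1 + 8 + 32 + 64 + 128
= 233



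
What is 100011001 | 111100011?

OR: 1 when either bit is 1
  100011001
| 111100011
-----------
  111111011
Decimal: 281 | 483 = 507



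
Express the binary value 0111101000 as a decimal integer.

Sum of powers of 2 for each 1-bit:
2^3 + 2^5 + 2^6 + 2^7 + 2^8
= 8 + 32 + 64 + 128 + 256
= 488



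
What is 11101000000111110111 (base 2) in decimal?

Sum of powers of 2 for each 1-bit:
2^0 + 2^1 + 2^2 + 2^4 + 2^5 + 2^6 + 2^7 + 2^8 + 2^15 + 2^17 + 2^18 + 2^19
= 1 + 2 + 4 + 16 + 32 + 64 + 128 + 256 + 32768 + 131072 + 262144 + 524288
= 950775



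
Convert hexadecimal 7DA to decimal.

Expand by place value (powers of 16):
Digit values: D = 13, A = 10
7DA = 7 × 16^2 + 13 × 16^1 + 10 × 16^0
= 7 × 256 + 13 × 16 + 10 × 1
= 1792 + 208 + 10
= 2010



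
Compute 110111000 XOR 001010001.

XOR: 1 when bits differ
  110111000
^ 001010001
-----------
  111101001
Decimal: 440 ^ 81 = 489



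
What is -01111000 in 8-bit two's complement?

Original: 01111000
Step 1 - Invert all bits: 10000111
Step 2 - Add 1: 10001000
Verification: 01111000 + 10001000 = 100000000; discarding the end carry (carry out of the top bit) leaves the 8-bit value 00000000, as required for x + (-x)



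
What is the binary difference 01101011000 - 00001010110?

Method 1 - Direct subtraction (column by column from the right: bit − bit − borrow-in; if negative, add 2 and borrow 1 from the next column):
borrow: 00000001100
        01101011000
-       00001010110
-------------------
        01100000010

Method 2 - Add two's complement:
Two's complement of 00001010110: invert → 11110101001, add 1 → 11110101010
  01101011000
+ 11110101010
-------------
 101100000010  (end carry out of the top bit = 1)
Discarding the end carry: 01100000010
Decimal check:
  01101011000 = 512 + 256 + 64 + 16 + 8 = 856
  00001010110 = 64 + 16 + 4 + 2 = 86
  856 - 86 = 770, and 01100000010 = 512 + 256 + 2 = 770 ✓



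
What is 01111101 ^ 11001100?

XOR: 1 when bits differ
  01111101
^ 11001100
----------
  10110001
Decimal: 125 ^ 204 = 177



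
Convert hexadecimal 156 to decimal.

Expand by place value (powers of 16):
156 = 1 × 16^2 + 5 × 16^1 + 6 × 16^0
= 1 × 256 + 5 × 16 + 6 × 1
= 256 + 80 + 6
= 342



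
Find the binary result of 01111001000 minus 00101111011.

Method 1 - Direct subtraction (column by column from the right: bit − bit − borrow-in; if negative, add 2 and borrow 1 from the next column):
borrow: 00011111110
        01111001000
-       00101111011
-------------------
        01001001101

Method 2 - Add two's complement:
Two's complement of 00101111011: invert → 11010000100, add 1 → 11010000101
  01111001000
+ 11010000101
-------------
 101001001101  (end carry out of the top bit = 1)
Discarding the end carry: 01001001101
Decimal check:
  01111001000 = 512 + 256 + 128 + 64 + 8 = 968
  00101111011 = 256 + 64 + 32 + 16 + 8 + 2 + 1 = 379
  968 - 379 = 589, and 01001001101 = 512 + 64 + 8 + 4 + 1 = 589 ✓



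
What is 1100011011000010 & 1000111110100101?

AND: 1 only when both bits are 1
  1100011011000010
& 1000111110100101
------------------
  1000011010000000
Decimal: 50882 & 36773 = 34432



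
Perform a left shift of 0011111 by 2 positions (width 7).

Original: 0011111 (decimal 31)
Shift left by 2 positions
Append 2 zeros on the right
Result: 1111100 (decimal 124)
Equivalent: 31 << 2 = 31 × 2^2 = 124



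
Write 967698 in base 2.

Using repeated division by 2:
967698 ÷ 2 = 483849 remainder 0
483849 ÷ 2 = 241924 remainder 1
241924 ÷ 2 = 120962 remainder 0
120962 ÷ 2 = 60481 remainder 0
60481 ÷ 2 = 30240 remainder 1
30240 ÷ 2 = 15120 remainder 0
15120 ÷ 2 = 7560 remainder 0
7560 ÷ 2 = 3780 remainder 0
3780 ÷ 2 = 1890 remainder 0
1890 ÷ 2 = 945 remainder 0
945 ÷ 2 = 472 remainder 1
472 ÷ 2 = 236 remainder 0
236 ÷ 2 = 118 remainder 0
118 ÷ 2 = 59 remainder 0
59 ÷ 2 = 29 remainder 1
29 ÷ 2 = 14 remainder 1
14 ÷ 2 = 7 remainder 0
7 ÷ 2 = 3 remainder 1
3 ÷ 2 = 1 remainder 1
1 ÷ 2 = 0 remainder 1
Reading remainders bottom to top: 11101100010000010010



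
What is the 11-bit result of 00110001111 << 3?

Original: 00110001111 (decimal 399)
Shift left by 3 positions
Append 3 zeros on the right and drop the 3 high bits that overflow the 11-bit width
Result: 10001111000 (decimal 1144)
Equivalent: 399 << 3 = 399 × 2^3 = 3192, truncated to 11 bits = 1144



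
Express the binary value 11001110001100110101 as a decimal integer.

Sum of powers of 2 for each 1-bit:
2^0 + 2^2 + 2^4 + 2^5 + 2^8 + 2^9 + 2^13 + 2^14 + 2^15 + 2^18 + 2^19
= 1 + 4 + 16 + 32 + 256 + 512 + 8192 + 16384 + 32768 + 262144 + 524288
= 844597



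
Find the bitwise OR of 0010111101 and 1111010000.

OR: 1 when either bit is 1
  0010111101
| 1111010000
------------
  1111111101
Decimal: 189 | 976 = 1021



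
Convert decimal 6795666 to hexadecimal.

Using repeated division by 16 (digits 10–15 are A–F):
6795666 ÷ 16 = 424729 remainder 2
424729 ÷ 16 = 26545 remainder 9
26545 ÷ 16 = 1659 remainder 1
1659 ÷ 16 = 103 remainder 11 (B)
103 ÷ 16 = 6 remainder 7
6 ÷ 16 = 0 remainder 6
Reading remainders bottom to top: 67B192



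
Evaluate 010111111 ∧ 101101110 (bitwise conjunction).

AND: 1 only when both bits are 1
  010111111
& 101101110
-----------
  000101110
Decimal: 191 & 366 = 46



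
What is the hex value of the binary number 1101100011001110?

Group into 4-bit nibbles from right:
  1101 = D
  1000 = 8
  1100 = C
  1110 = E
Result: D8CE



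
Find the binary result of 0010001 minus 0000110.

Method 1 - Direct subtraction (column by column from the right: bit − bit − borrow-in; if negative, add 2 and borrow 1 from the next column):
borrow: 0011100
        0010001
-       0000110
---------------
        0001011

Method 2 - Add two's complement:
Two's complement of 0000110: invert → 1111001, add 1 → 1111010
  0010001
+ 1111010
---------
 10001011  (end carry out of the top bit = 1)
Discarding the end carry: 0001011
Decimal check:
  0010001 = 16 + 1 = 17
  0000110 = 4 + 2 = 6
  17 - 6 = 11, and 0001011 = 8 + 2 + 1 = 11 ✓



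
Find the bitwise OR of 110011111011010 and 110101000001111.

OR: 1 when either bit is 1
  110011111011010
| 110101000001111
-----------------
  110111111011111
Decimal: 26586 | 27151 = 28639



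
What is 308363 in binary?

Using repeated division by 2:
308363 ÷ 2 = 154181 remainder 1
154181 ÷ 2 = 77090 remainder 1
77090 ÷ 2 = 38545 remainder 0
38545 ÷ 2 = 19272 remainder 1
19272 ÷ 2 = 9636 remainder 0
9636 ÷ 2 = 4818 remainder 0
4818 ÷ 2 = 2409 remainder 0
2409 ÷ 2 = 1204 remainder 1
1204 ÷ 2 = 602 remainder 0
602 ÷ 2 = 301 remainder 0
301 ÷ 2 = 150 remainder 1
150 ÷ 2 = 75 remainder 0
75 ÷ 2 = 37 remainder 1
37 ÷ 2 = 18 remainder 1
18 ÷ 2 = 9 remainder 0
9 ÷ 2 = 4 remainder 1
4 ÷ 2 = 2 remainder 0
2 ÷ 2 = 1 remainder 0
1 ÷ 2 = 0 remainder 1
Reading remainders bottom to top: 1001011010010001011



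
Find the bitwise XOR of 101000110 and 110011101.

XOR: 1 when bits differ
  101000110
^ 110011101
-----------
  011011011
Decimal: 326 ^ 413 = 219



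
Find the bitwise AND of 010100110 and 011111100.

AND: 1 only when both bits are 1
  010100110
& 011111100
-----------
  010100100
Decimal: 166 & 252 = 164



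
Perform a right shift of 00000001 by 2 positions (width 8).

Original: 00000001 (decimal 1)
Shift right by 2 positions
Drop the 2 low bits; fill with zeros on the left
Result: 00000000 (decimal 0)
Equivalent: 1 >> 2 = 1 ÷ 2^2 = 0



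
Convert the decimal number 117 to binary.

Using repeated division by 2:
117 ÷ 2 = 58 remainder 1
58 ÷ 2 = 29 remainder 0
29 ÷ 2 = 14 remainder 1
14 ÷ 2 = 7 remainder 0
7 ÷ 2 = 3 remainder 1
3 ÷ 2 = 1 remainder 1
1 ÷ 2 = 0 remainder 1
Reading remainders bottom to top: 1110101



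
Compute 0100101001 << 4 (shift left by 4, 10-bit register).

Original: 0100101001 (decimal 297)
Shift left by 4 positions
Append 4 zeros on the right and drop the 4 high bits that overflow the 10-bit width
Result: 1010010000 (decimal 656)
Equivalent: 297 << 4 = 297 × 2^4 = 4752, truncated to 10 bits = 656



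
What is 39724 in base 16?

Using repeated division by 16 (digits 10–15 are A–F):
39724 ÷ 16 = 2482 remainder 12 (C)
2482 ÷ 16 = 155 remainder 2
155 ÷ 16 = 9 remainder 11 (B)
9 ÷ 16 = 0 remainder 9
Reading remainders bottom to top: 9B2C



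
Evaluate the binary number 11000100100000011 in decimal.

Sum of powers of 2 for each 1-bit:
2^0 + 2^1 + 2^8 + 2^11 + 2^15 + 2^16
= 1 + 2 + 256 + 2048 + 32768 + 65536
= 100611



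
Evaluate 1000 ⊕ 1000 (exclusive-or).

XOR: 1 when bits differ
  1000
^ 1000
------
  0000
Decimal: 8 ^ 8 = 0



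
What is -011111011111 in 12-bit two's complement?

Original: 011111011111
Step 1 - Invert all bits: 100000100000
Step 2 - Add 1: 100000100001
Verification: 011111011111 + 100000100001 = 1000000000000; discarding the end carry (carry out of the top bit) leaves the 12-bit value 000000000000, as required for x + (-x)



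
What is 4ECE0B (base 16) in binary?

Convert each hex digit to 4 bits:
  4 = 0100
  E = 1110
  C = 1100
  E = 1110
  0 = 0000
  B = 1011
Concatenate: 010011101100111000001011



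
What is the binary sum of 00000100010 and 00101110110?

Add column by column from the right: bit + bit + carry-in; write the sum mod 2, carry 1 when the sum is 2 or 3.
carry:  00011001100
        00000100010
+       00101110110
-------------------
       000110011000
(the carry out of the leftmost column, 0, becomes the leading bit)
Decimal check:
  00000100010 = 32 + 2 = 34
  00101110110 = 256 + 64 + 32 + 16 + 4 + 2 = 374
  34 + 374 = 408, and 000110011000 = 256 + 128 + 16 + 8 = 408 ✓



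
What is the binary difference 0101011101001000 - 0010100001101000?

Method 1 - Direct subtraction (column by column from the right: bit − bit − borrow-in; if negative, add 2 and borrow 1 from the next column):
borrow: 0101000111000000
        0101011101001000
-       0010100001101000
------------------------
        0010111011100000

Method 2 - Add two's complement:
Two's complement of 0010100001101000: invert → 1101011110010111, add 1 → 1101011110011000
  0101011101001000
+ 1101011110011000
------------------
 10010111011100000  (end carry out of the top bit = 1)
Discarding the end carry: 0010111011100000
Decimal check:
  0101011101001000 = 16384 + 4096 + 1024 + 512 + 256 + 64 + 8 = 22344
  0010100001101000 = 8192 + 2048 + 64 + 32 + 8 = 10344
  22344 - 10344 = 12000, and 0010111011100000 = 8192 + 2048 + 1024 + 512 + 128 + 64 + 32 = 12000 ✓



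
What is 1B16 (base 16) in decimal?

Expand by place value (powers of 16):
Digit values: B = 11
1B16 = 1 × 16^3 + 11 × 16^2 + 1 × 16^1 + 6 × 16^0
= 1 × 4096 + 11 × 256 + 1 × 16 + 6 × 1
= 4096 + 2816 + 16 + 6
= 6934



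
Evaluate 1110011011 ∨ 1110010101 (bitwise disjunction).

OR: 1 when either bit is 1
  1110011011
| 1110010101
------------
  1110011111
Decimal: 923 | 917 = 927



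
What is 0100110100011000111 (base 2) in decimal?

Sum of powers of 2 for each 1-bit:
2^0 + 2^1 + 2^2 + 2^6 + 2^7 + 2^11 + 2^13 + 2^14 + 2^17
= 1 + 2 + 4 + 64 + 128 + 2048 + 8192 + 16384 + 131072
= 157895



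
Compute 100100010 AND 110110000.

AND: 1 only when both bits are 1
  100100010
& 110110000
-----------
  100100000
Decimal: 290 & 432 = 288



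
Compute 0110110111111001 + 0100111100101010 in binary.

Add column by column from the right: bit + bit + carry-in; write the sum mod 2, carry 1 when the sum is 2 or 3.
carry:  1001111111110000
        0110110111111001
+       0100111100101010
------------------------
       01011110100100011
(the carry out of the leftmost column, 0, becomes the leading bit)
Decimal check:
  0110110111111001 = 16384 + 8192 + 2048 + 1024 + 256 + 128 + 64 + 32 + 16 + 8 + 1 = 28153
  0100111100101010 = 16384 + 2048 + 1024 + 512 + 256 + 32 + 8 + 2 = 20266
  28153 + 20266 = 48419, and 01011110100100011 = 32768 + 8192 + 4096 + 2048 + 1024 + 256 + 32 + 2 + 1 = 48419 ✓

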